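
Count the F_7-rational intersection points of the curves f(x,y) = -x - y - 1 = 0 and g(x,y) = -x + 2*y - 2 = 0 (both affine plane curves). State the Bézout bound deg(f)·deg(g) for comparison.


Common zeros: {(1, 5)}; count = 1; Bézout bound = 1.

deg(f) = 1, deg(g) = 1, so Bézout bound = 1.
Scan x ∈ F_7. For each x, list the y ∈ F_7 with f(x, y) ≡ 0 and those with g(x, y) ≡ 0 (mod 7); the common zeros in that column are the intersection.
  x = 0: f ≡ 0 at y ∈ {6}; g ≡ 0 at y ∈ {1}; common: ∅.
  x = 1: f ≡ 0 at y ∈ {5}; g ≡ 0 at y ∈ {5}; common: {5}.
  x = 2: f ≡ 0 at y ∈ {4}; g ≡ 0 at y ∈ {2}; common: ∅.
  x = 3: f ≡ 0 at y ∈ {3}; g ≡ 0 at y ∈ {6}; common: ∅.
  x = 4: f ≡ 0 at y ∈ {2}; g ≡ 0 at y ∈ {3}; common: ∅.
  x = 5: f ≡ 0 at y ∈ {1}; g ≡ 0 at y ∈ {0}; common: ∅.
  x = 6: f ≡ 0 at y ∈ {0}; g ≡ 0 at y ∈ {4}; common: ∅.
Collecting: common zeros = {(1, 5)}, so the count is 1.
Comparison with the Bézout bound: 1 ≤ 1 = deg(f)·deg(g), as expected for curves with no common component (the bound is attained).


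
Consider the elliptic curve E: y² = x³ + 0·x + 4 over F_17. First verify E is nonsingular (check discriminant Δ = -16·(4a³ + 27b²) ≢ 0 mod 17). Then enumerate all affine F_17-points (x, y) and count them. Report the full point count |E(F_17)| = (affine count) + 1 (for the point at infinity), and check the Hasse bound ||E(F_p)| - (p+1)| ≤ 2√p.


Affine points = {(0, 2), (0, 15), (4, 0), (6, 4), (6, 13), (9, 6), (9, 11), (10, 1), (10, 16), (11, 3), (11, 14), (12, 7), (12, 10), (13, 5), (13, 12), (15, 8), (15, 9)}; affine count = 17; |E(F_17)| = 18.

Discriminant check: Δ ∝ 4a³ + 27b² = 4·0³ + 27·4² = 4·0 + 27·16 ≡ 7 (mod 17). Nonzero ⇒ E is nonsingular.
For each x ∈ F_17, compute rhs = x³ + 0·x + 4 mod 17, then count y ∈ F_17 with y² ≡ rhs.
  x = 0: rhs = 4, matching y values: 2, 15 (2 points).
  x = 1: rhs = 5, matching y values: none (0 points).
  x = 2: rhs = 12, matching y values: none (0 points).
  x = 3: rhs = 14, matching y values: none (0 points).
  x = 4: rhs = 0, matching y values: 0 (1 points).
  x = 5: rhs = 10, matching y values: none (0 points).
  x = 6: rhs = 16, matching y values: 4, 13 (2 points).
  x = 7: rhs = 7, matching y values: none (0 points).
  x = 8: rhs = 6, matching y values: none (0 points).
  x = 9: rhs = 2, matching y values: 6, 11 (2 points).
  x = 10: rhs = 1, matching y values: 1, 16 (2 points).
  x = 11: rhs = 9, matching y values: 3, 14 (2 points).
  x = 12: rhs = 15, matching y values: 7, 10 (2 points).
  x = 13: rhs = 8, matching y values: 5, 12 (2 points).
  x = 14: rhs = 11, matching y values: none (0 points).
  x = 15: rhs = 13, matching y values: 8, 9 (2 points).
  x = 16: rhs = 3, matching y values: none (0 points).
Total affine count: 17.
Full point count |E(F_17)| = 17 + 1 = 18.
Hasse bound: |18 − (17+1)| = |0| = 0 ≤ 2√17 ≈ 8.2462 ✓.


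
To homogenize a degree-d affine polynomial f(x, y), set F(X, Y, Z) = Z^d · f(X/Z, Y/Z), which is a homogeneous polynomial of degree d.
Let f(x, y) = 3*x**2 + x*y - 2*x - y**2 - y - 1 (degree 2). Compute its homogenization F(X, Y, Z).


F(X, Y, Z) = 3*X**2 + X*Y - 2*X*Z - Y**2 - Y*Z - Z**2

deg(f) = 2.
Substitute x = X/Z, y = Y/Z into f, then multiply by Z^2.
  monomial 3·x^2·y^0 ↦ 3·X^2·Y^0·Z^0.
  monomial 1·x^1·y^1 ↦ 1·X^1·Y^1·Z^0.
  monomial -2·x^1·y^0 ↦ -2·X^1·Y^0·Z^1.
  monomial -1·x^0·y^2 ↦ -1·X^0·Y^2·Z^0.
  monomial -1·x^0·y^1 ↦ -1·X^0·Y^1·Z^1.
  monomial -1·x^0·y^0 ↦ -1·X^0·Y^0·Z^2.
Collecting: F(X, Y, Z) = 3*X**2 + X*Y - 2*X*Z - Y**2 - Y*Z - Z**2.


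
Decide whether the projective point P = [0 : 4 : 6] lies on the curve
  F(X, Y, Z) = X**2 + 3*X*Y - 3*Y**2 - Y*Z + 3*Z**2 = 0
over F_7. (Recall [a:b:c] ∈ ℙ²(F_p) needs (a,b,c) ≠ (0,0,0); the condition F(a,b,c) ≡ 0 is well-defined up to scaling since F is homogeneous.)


F(0,4,6) ≡ 1 (mod 7); P is NOT on the curve.

Evaluate F(0, 4, 6) term-by-term (mod 7).
  X**2 ↦ 1·0·1·1 = 0
  3*X*Y ↦ 3·0·4·1 = 0
  -3*Y**2 ↦ -3·1·16·1 = -48
  -Y*Z ↦ -1·1·4·6 = -24
  3*Z**2 ↦ 3·1·1·36 = 108
Sum: F(0, 4, 6) = (0) + (0) + (-48) + (-24) + (108) = 36.
Reducing mod 7: 36 ≡ 1 (mod 7).
Since F(a, b, c) ≡ 1 ≠ 0 (mod 7), P does NOT lie on the curve.


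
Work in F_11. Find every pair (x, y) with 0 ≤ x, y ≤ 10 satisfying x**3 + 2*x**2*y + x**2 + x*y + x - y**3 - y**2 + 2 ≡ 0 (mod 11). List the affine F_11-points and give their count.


Affine F_11-points: {(0, 1), (1, 3), (2, 6), (2, 9), (5, 3), (5, 4), (6, 8), (9, 1), (9, 3), (9, 6), (10, 1), (10, 10)}; count = 12.

For each of the 121 pairs (x, y) ∈ F_11², evaluate f(x, y) mod 11. Record the zeros.
  x = 0: [0↦2, 1↦0, 2↦1, 3↦10, 4↦10, 5↦6, 6↦3, 7↦6, 8↦9, 9↦6, 10↦2]  zeros at y ∈ {1}
  x = 1: [0↦5, 1↦6, 2↦10, 3↦0, 4↦3, 5↦2, 6↦2, 7↦8, 8↦3, 9↦3, 10↦2]  zeros at y ∈ {3}
  x = 2: [0↦5, 1↦2, 2↦2, 3↦10, 4↦9, 5↦4, 6↦0, 7↦2, 8↦4, 9↦0, 10↦6]  zeros at y ∈ {6, 9}
  x = 3: [0↦8, 1↦5, 2↦5, 3↦2, 4↦1, 5↦7, 6↦3, 7↦5, 8↦7, 9↦3, 10↦9]  zeros at y ∈ ∅
  x = 4: [0↦9, 1↦10, 2↦3, 3↦4, 4↦7, 5↦6, 6↦6, 7↦1, 8↦7, 9↦7, 10↦6]  zeros at y ∈ ∅
  x = 5: [0↦3, 1↦1, 2↦2, 3↦0, 4↦0, 5↦7, 6↦4, 7↦7, 8↦10, 9↦7, 10↦3]  zeros at y ∈ {3, 4}
  x = 6: [0↦7, 1↦6, 2↦8, 3↦7, 4↦8, 5↦5, 6↦3, 7↦7, 8↦0, 9↦9, 10↦6]  zeros at y ∈ {8}
  x = 7: [0↦5, 1↦9, 2↦5, 3↦9, 4↦4, 5↦6, 6↦9, 7↦7, 8↦5, 9↦8, 10↦10]  zeros at y ∈ ∅
  x = 8: [0↦3, 1↦5, 2↦10, 3↦1, 4↦5, 5↦5, 6↦6, 7↦2, 8↦9, 9↦10, 10↦10]  zeros at y ∈ ∅
  x = 9: [0↦7, 1↦0, 2↦7, 3↦0, 4↦6, 5↦8, 6↦0, 7↦9, 8↦7, 9↦10, 10↦1]  zeros at y ∈ {1, 3, 6}
  x = 10: [0↦1, 1↦0, 2↦2, 3↦1, 4↦2, 5↦10, 6↦8, 7↦1, 8↦5, 9↦3, 10↦0]  zeros at y ∈ {1, 10}
Collecting zeros: affine points = {(0, 1), (1, 3), (2, 6), (2, 9), (5, 3), (5, 4), (6, 8), (9, 1), (9, 3), (9, 6), (10, 1), (10, 10)}.
Total count |C(F_11)_aff| = 12.


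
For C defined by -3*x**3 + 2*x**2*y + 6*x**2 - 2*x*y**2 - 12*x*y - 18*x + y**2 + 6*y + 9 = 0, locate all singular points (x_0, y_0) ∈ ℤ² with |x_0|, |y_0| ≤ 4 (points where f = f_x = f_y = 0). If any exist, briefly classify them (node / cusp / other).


Singular points: {(0, -3)}; classification: cusp.

Compute partial derivatives:
  f_x = -9*x**2 + 4*x*y + 12*x - 2*y**2 - 12*y - 18.
  f_y = 2*x**2 - 4*x*y - 12*x + 2*y + 6.
Scan x_0 ∈ {−4, ..., 4}. For each x_0, f_y(x_0, y) is a polynomial in y; find its integer roots y ∈ {−4, ..., 4}, then test f_x and f at those candidates.
  x = -4: f_y(-4, y) = 18*y + 86; no integer root y with |y| ≤ 4.
  x = -3: f_y(-3, y) = 14*y + 60; no integer root y with |y| ≤ 4.
  x = -2: f_y(-2, y) = 10*y + 38; no integer root y with |y| ≤ 4.
  x = -1: f_y(-1, y) = 6*y + 20; no integer root y with |y| ≤ 4.
  x = 0: f_y(0, y) = 2*y + 6; vanishes at y ∈ {-3}. (0, -3): f_x = 0, f = 0 — SINGULAR.
  x = 1: f_y(1, y) = -2*y - 4; vanishes at y ∈ {-2}. (1, -2): f_x = -7 ≠ 0.
  x = 2: f_y(2, y) = -6*y - 10; no integer root y with |y| ≤ 4.
  x = 3: f_y(3, y) = -10*y - 12; no integer root y with |y| ≤ 4.
  x = 4: f_y(4, y) = -14*y - 10; no integer root y with |y| ≤ 4.
Only singular point on the grid: (0, -3).
Classify: substitute x = 0 + u, y = -3 + v and expand: f = -3*u**3 + 2*u**2*v - 2*u*v**2 + v**2.
No constant or linear terms (consistent with a singular point). Quadratic part: v**2. Cubic part: -3*u**3 + 2*u**2*v - 2*u*v**2.
The quadratic part v**2 is a perfect square, so there is a single (double) tangent line v = 0, i.e. y = -3. Restricting the cubic part to that line (v = 0) leaves -3*u**3 ≠ 0, so f is not divisible by v and the branch is v² ≈ 3*u**3 to lowest order — this is a cusp.
Classification: cusp.


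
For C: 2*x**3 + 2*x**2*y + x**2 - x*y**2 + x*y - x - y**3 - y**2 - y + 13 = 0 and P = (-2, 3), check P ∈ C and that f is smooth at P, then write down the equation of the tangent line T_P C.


Tangent line at P: -11*x - 16*y + 26 = 0.

Step 1: f(-2, 3) = 0, so P lies on C.
Step 2: partial derivatives
  f_x(x, y) = 6*x**2 + 4*x*y + 2*x - y**2 + y - 1, f_y(x, y) = 2*x**2 - 2*x*y + x - 3*y**2 - 2*y - 1.
  f_x(P) = -11, f_y(P) = -16 (gradient nonzero, so P is smooth).
Step 3: tangent line at P: -11·(x − -2) + -16·(y − 3) = 0.
Expanding: -11*x - 16*y + 26 = 0.


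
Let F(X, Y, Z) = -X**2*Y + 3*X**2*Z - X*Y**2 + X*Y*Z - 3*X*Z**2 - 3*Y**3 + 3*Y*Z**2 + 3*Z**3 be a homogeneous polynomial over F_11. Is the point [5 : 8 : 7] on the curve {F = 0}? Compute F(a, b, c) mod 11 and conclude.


F(5,8,7) ≡ 10 (mod 11); P is NOT on the curve.

Evaluate F(5, 8, 7) term-by-term (mod 11).
  -X**2*Y ↦ -1·25·8·1 = -200
  3*X**2*Z ↦ 3·25·1·7 = 525
  -X*Y**2 ↦ -1·5·64·1 = -320
  X*Y*Z ↦ 1·5·8·7 = 280
  -3*X*Z**2 ↦ -3·5·1·49 = -735
  -3*Y**3 ↦ -3·1·512·1 = -1536
  3*Y*Z**2 ↦ 3·1·8·49 = 1176
  3*Z**3 ↦ 3·1·1·343 = 1029
Sum: F(5, 8, 7) = (-200) + (525) + (-320) + (280) + (-735) + (-1536) + (1176) + (1029) = 219.
Reducing mod 11: 219 ≡ 10 (mod 11).
Since F(a, b, c) ≡ 10 ≠ 0 (mod 11), P does NOT lie on the curve.


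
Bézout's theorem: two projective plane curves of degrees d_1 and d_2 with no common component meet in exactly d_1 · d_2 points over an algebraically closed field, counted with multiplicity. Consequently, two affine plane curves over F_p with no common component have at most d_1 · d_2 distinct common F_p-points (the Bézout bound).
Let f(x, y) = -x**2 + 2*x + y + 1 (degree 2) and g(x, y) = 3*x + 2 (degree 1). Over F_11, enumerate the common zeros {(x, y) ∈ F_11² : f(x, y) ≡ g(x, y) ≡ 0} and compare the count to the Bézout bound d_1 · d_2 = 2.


Common zeros: {(3, 2)}; count = 1; Bézout bound = 2.

deg(f) = 2, deg(g) = 1, so Bézout bound = 2.
Scan x ∈ F_11. For each x, list the y ∈ F_11 with f(x, y) ≡ 0 and those with g(x, y) ≡ 0 (mod 11); the common zeros in that column are the intersection.
  x = 0: f ≡ 0 at y ∈ {10}; g ≡ 0 at y ∈ ∅; common: ∅.
  x = 1: f ≡ 0 at y ∈ {9}; g ≡ 0 at y ∈ ∅; common: ∅.
  x = 2: f ≡ 0 at y ∈ {10}; g ≡ 0 at y ∈ ∅; common: ∅.
  x = 3: f ≡ 0 at y ∈ {2}; g ≡ 0 at y ∈ {0, 1, 2, 3, 4, 5, 6, 7, 8, 9, 10}; common: {2}.
  x = 4: f ≡ 0 at y ∈ {7}; g ≡ 0 at y ∈ ∅; common: ∅.
  x = 5: f ≡ 0 at y ∈ {3}; g ≡ 0 at y ∈ ∅; common: ∅.
  x = 6: f ≡ 0 at y ∈ {1}; g ≡ 0 at y ∈ ∅; common: ∅.
  x = 7: f ≡ 0 at y ∈ {1}; g ≡ 0 at y ∈ ∅; common: ∅.
  x = 8: f ≡ 0 at y ∈ {3}; g ≡ 0 at y ∈ ∅; common: ∅.
  x = 9: f ≡ 0 at y ∈ {7}; g ≡ 0 at y ∈ ∅; common: ∅.
  x = 10: f ≡ 0 at y ∈ {2}; g ≡ 0 at y ∈ ∅; common: ∅.
Collecting: common zeros = {(3, 2)}, so the count is 1.
Comparison with the Bézout bound: 1 ≤ 2 = deg(f)·deg(g), as expected for curves with no common component (the affine F_11-count falls short of the bound because intersections may lie at infinity, over extension fields, or carry multiplicity).


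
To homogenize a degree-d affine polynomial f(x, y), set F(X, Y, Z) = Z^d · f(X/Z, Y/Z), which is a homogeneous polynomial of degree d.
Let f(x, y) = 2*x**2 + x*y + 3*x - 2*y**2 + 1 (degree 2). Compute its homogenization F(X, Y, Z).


F(X, Y, Z) = 2*X**2 + X*Y + 3*X*Z - 2*Y**2 + Z**2

deg(f) = 2.
Substitute x = X/Z, y = Y/Z into f, then multiply by Z^2.
  monomial 2·x^2·y^0 ↦ 2·X^2·Y^0·Z^0.
  monomial 1·x^1·y^1 ↦ 1·X^1·Y^1·Z^0.
  monomial 3·x^1·y^0 ↦ 3·X^1·Y^0·Z^1.
  monomial -2·x^0·y^2 ↦ -2·X^0·Y^2·Z^0.
  monomial 1·x^0·y^0 ↦ 1·X^0·Y^0·Z^2.
Collecting: F(X, Y, Z) = 2*X**2 + X*Y + 3*X*Z - 2*Y**2 + Z**2.


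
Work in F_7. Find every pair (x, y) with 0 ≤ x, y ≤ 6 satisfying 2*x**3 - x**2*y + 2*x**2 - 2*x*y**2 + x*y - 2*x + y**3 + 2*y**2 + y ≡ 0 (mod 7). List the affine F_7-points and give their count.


Affine F_7-points: {(0, 0), (0, 6), (1, 4), (1, 6), (3, 3), (6, 4)}; count = 6.

For each of the 49 pairs (x, y) ∈ F_7², evaluate f(x, y) mod 7. Record the zeros.
  x = 0: [0↦0, 1↦4, 2↦4, 3↦6, 4↦2, 5↦5, 6↦0]  zeros at y ∈ {0, 6}
  x = 1: [0↦2, 1↦4, 2↦5, 3↦4, 4↦0, 5↦6, 6↦0]  zeros at y ∈ {4, 6}
  x = 2: [0↦6, 1↦4, 2↦4, 3↦5, 4↦6, 5↦6, 6↦4]  zeros at y ∈ ∅
  x = 3: [0↦3, 1↦2, 2↦6, 3↦0, 4↦4, 5↦3, 6↦3]  zeros at y ∈ {3}
  x = 4: [0↦5, 1↦3, 2↦2, 3↦1, 4↦6, 5↦2, 6↦2]  zeros at y ∈ ∅
  x = 5: [0↦3, 1↦5, 2↦4, 3↦6, 4↦3, 5↦1, 6↦6]  zeros at y ∈ ∅
  x = 6: [0↦2, 1↦6, 2↦3, 3↦6, 4↦0, 5↦5, 6↦6]  zeros at y ∈ {4}
Collecting zeros: affine points = {(0, 0), (0, 6), (1, 4), (1, 6), (3, 3), (6, 4)}.
Total count |C(F_7)_aff| = 6.


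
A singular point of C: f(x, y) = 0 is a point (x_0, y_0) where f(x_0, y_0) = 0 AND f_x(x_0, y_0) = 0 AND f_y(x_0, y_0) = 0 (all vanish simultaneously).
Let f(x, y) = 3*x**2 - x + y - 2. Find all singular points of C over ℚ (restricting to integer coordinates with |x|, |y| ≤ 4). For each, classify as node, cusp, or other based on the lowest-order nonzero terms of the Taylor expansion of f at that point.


No singular points in the scanned grid; C is smooth there.

Compute partial derivatives:
  f_x = 6*x - 1.
  f_y = 1.
f_y = 1 is a nonzero constant, so f_y never vanishes: no point (x, y) can satisfy f = f_x = f_y = 0. In particular no (x, y) ∈ {−4, ..., 4}² is singular; the curve is smooth.


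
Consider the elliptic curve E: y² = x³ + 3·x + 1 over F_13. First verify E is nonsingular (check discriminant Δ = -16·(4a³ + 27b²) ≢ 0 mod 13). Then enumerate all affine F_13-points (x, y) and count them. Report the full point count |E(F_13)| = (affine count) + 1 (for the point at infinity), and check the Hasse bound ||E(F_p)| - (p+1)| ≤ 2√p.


Affine points = {(0, 1), (0, 12), (4, 5), (4, 8), (6, 1), (6, 12), (7, 1), (7, 12), (8, 2), (8, 11), (9, 4), (9, 9), (10, 2), (10, 11), (11, 0), (12, 6), (12, 7)}; affine count = 17; |E(F_13)| = 18.

Discriminant check: Δ ∝ 4a³ + 27b² = 4·3³ + 27·1² = 4·27 + 27·1 ≡ 5 (mod 13). Nonzero ⇒ E is nonsingular.
For each x ∈ F_13, compute rhs = x³ + 3·x + 1 mod 13, then count y ∈ F_13 with y² ≡ rhs.
  x = 0: rhs = 1, matching y values: 1, 12 (2 points).
  x = 1: rhs = 5, matching y values: none (0 points).
  x = 2: rhs = 2, matching y values: none (0 points).
  x = 3: rhs = 11, matching y values: none (0 points).
  x = 4: rhs = 12, matching y values: 5, 8 (2 points).
  x = 5: rhs = 11, matching y values: none (0 points).
  x = 6: rhs = 1, matching y values: 1, 12 (2 points).
  x = 7: rhs = 1, matching y values: 1, 12 (2 points).
  x = 8: rhs = 4, matching y values: 2, 11 (2 points).
  x = 9: rhs = 3, matching y values: 4, 9 (2 points).
  x = 10: rhs = 4, matching y values: 2, 11 (2 points).
  x = 11: rhs = 0, matching y values: 0 (1 points).
  x = 12: rhs = 10, matching y values: 6, 7 (2 points).
Total affine count: 17.
Full point count |E(F_13)| = 17 + 1 = 18.
Hasse bound: |18 − (13+1)| = |4| = 4 ≤ 2√13 ≈ 7.2111 ✓.


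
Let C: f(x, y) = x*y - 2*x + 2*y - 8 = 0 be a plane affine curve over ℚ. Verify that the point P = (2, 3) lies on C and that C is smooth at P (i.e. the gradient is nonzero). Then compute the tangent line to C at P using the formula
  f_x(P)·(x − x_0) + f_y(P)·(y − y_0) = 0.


Tangent line at P: x + 4*y - 14 = 0.

Step 1: f(2, 3) = 0, so P lies on C.
Step 2: partial derivatives
  f_x(x, y) = y - 2, f_y(x, y) = x + 2.
  f_x(P) = 1, f_y(P) = 4 (gradient nonzero, so P is smooth).
Step 3: tangent line at P: 1·(x − 2) + 4·(y − 3) = 0.
Expanding: x + 4*y - 14 = 0.


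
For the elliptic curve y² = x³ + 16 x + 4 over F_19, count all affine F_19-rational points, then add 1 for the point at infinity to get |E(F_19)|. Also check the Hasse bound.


Affine points = {(0, 2), (0, 17), (2, 5), (2, 14), (5, 0), (8, 6), (8, 13), (10, 9), (10, 10), (12, 9), (12, 10), (15, 3), (15, 16), (16, 9), (16, 10), (18, 5), (18, 14)}; affine count = 17; |E(F_19)| = 18.

Discriminant check: Δ ∝ 4a³ + 27b² = 4·16³ + 27·4² = 4·4096 + 27·16 ≡ 1 (mod 19). Nonzero ⇒ E is nonsingular.
For each x ∈ F_19, compute rhs = x³ + 16·x + 4 mod 19, then count y ∈ F_19 with y² ≡ rhs.
  x = 0: rhs = 4, matching y values: 2, 17 (2 points).
  x = 1: rhs = 2, matching y values: none (0 points).
  x = 2: rhs = 6, matching y values: 5, 14 (2 points).
  x = 3: rhs = 3, matching y values: none (0 points).
  x = 4: rhs = 18, matching y values: none (0 points).
  x = 5: rhs = 0, matching y values: 0 (1 points).
  x = 6: rhs = 12, matching y values: none (0 points).
  x = 7: rhs = 3, matching y values: none (0 points).
  x = 8: rhs = 17, matching y values: 6, 13 (2 points).
  x = 9: rhs = 3, matching y values: none (0 points).
  x = 10: rhs = 5, matching y values: 9, 10 (2 points).
  x = 11: rhs = 10, matching y values: none (0 points).
  x = 12: rhs = 5, matching y values: 9, 10 (2 points).
  x = 13: rhs = 15, matching y values: none (0 points).
  x = 14: rhs = 8, matching y values: none (0 points).
  x = 15: rhs = 9, matching y values: 3, 16 (2 points).
  x = 16: rhs = 5, matching y values: 9, 10 (2 points).
  x = 17: rhs = 2, matching y values: none (0 points).
  x = 18: rhs = 6, matching y values: 5, 14 (2 points).
Total affine count: 17.
Full point count |E(F_19)| = 17 + 1 = 18.
Hasse bound: |18 − (19+1)| = |-2| = 2 ≤ 2√19 ≈ 8.7178 ✓.


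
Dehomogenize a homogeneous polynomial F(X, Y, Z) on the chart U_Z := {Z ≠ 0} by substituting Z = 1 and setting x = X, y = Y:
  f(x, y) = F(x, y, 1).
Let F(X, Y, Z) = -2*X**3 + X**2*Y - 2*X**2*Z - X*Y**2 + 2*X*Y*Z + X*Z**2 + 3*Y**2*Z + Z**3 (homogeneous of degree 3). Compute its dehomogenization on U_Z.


f(x, y) = -2*x**3 + x**2*y - 2*x**2 - x*y**2 + 2*x*y + x + 3*y**2 + 1

On U_Z we set Z = 1. Each monomial c·X^i·Y^j·Z^k in F becomes c·x^i·y^j·1^k = c·x^i·y^j.
Substituting Z = 1: F(X, Y, 1) = -2*x**3 + x**2*y - 2*x**2 - x*y**2 + 2*x*y + x + 3*y**2 + 1.
Note: deg(f) ≤ deg(F) = 3; strict inequality happens when F is divisible by Z (lost terms).


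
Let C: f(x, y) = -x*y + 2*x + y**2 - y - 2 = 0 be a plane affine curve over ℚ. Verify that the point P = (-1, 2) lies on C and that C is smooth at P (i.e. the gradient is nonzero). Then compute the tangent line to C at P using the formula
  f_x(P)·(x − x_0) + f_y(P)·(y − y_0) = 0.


Tangent line at P: 4*y - 8 = 0.

Step 1: f(-1, 2) = 0, so P lies on C.
Step 2: partial derivatives
  f_x(x, y) = 2 - y, f_y(x, y) = -x + 2*y - 1.
  f_x(P) = 0, f_y(P) = 4 (gradient nonzero, so P is smooth).
Step 3: tangent line at P: 0·(x − -1) + 4·(y − 2) = 0.
Expanding: 4*y - 8 = 0.


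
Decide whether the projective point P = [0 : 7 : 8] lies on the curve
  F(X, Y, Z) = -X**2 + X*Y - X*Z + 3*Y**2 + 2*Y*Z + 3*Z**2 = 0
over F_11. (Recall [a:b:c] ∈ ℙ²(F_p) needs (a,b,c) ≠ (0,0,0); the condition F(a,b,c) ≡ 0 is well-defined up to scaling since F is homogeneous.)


F(0,7,8) ≡ 0 (mod 11); P is on the curve.

Evaluate F(0, 7, 8) term-by-term (mod 11).
  -X**2 ↦ -1·0·1·1 = 0
  X*Y ↦ 1·0·7·1 = 0
  -X*Z ↦ -1·0·1·8 = 0
  3*Y**2 ↦ 3·1·49·1 = 147
  2*Y*Z ↦ 2·1·7·8 = 112
  3*Z**2 ↦ 3·1·1·64 = 192
Sum: F(0, 7, 8) = (0) + (0) + (0) + (147) + (112) + (192) = 451.
Reducing mod 11: 451 ≡ 0 (mod 11).
Since F(a, b, c) ≡ 0 (mod 11), P lies on the curve.


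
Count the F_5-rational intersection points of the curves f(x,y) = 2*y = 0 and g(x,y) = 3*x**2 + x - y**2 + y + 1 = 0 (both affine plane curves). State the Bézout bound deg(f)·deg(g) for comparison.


Common zeros: {(1, 0), (2, 0)}; count = 2; Bézout bound = 2.

deg(f) = 1, deg(g) = 2, so Bézout bound = 2.
Scan x ∈ F_5. For each x, list the y ∈ F_5 with f(x, y) ≡ 0 and those with g(x, y) ≡ 0 (mod 5); the common zeros in that column are the intersection.
  x = 0: f ≡ 0 at y ∈ {0}; g ≡ 0 at y ∈ {3}; common: ∅.
  x = 1: f ≡ 0 at y ∈ {0}; g ≡ 0 at y ∈ {0, 1}; common: {0}.
  x = 2: f ≡ 0 at y ∈ {0}; g ≡ 0 at y ∈ {0, 1}; common: {0}.
  x = 3: f ≡ 0 at y ∈ {0}; g ≡ 0 at y ∈ {3}; common: ∅.
  x = 4: f ≡ 0 at y ∈ {0}; g ≡ 0 at y ∈ ∅; common: ∅.
Collecting: common zeros = {(1, 0), (2, 0)}, so the count is 2.
Comparison with the Bézout bound: 2 ≤ 2 = deg(f)·deg(g), as expected for curves with no common component (the bound is attained).


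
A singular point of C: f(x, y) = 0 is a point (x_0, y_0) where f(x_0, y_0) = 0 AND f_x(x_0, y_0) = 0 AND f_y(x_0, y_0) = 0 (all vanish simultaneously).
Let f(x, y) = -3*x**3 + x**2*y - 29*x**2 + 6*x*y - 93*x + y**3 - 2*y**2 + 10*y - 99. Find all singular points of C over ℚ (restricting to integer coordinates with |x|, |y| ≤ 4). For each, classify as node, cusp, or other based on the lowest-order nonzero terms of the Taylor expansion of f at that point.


Singular points: {(-3, 1)}; classification: node.

Compute partial derivatives:
  f_x = -9*x**2 + 2*x*y - 58*x + 6*y - 93.
  f_y = x**2 + 6*x + 3*y**2 - 4*y + 10.
Scan x_0 ∈ {−4, ..., 4}. For each x_0, f_y(x_0, y) is a polynomial in y; find its integer roots y ∈ {−4, ..., 4}, then test f_x and f at those candidates.
  x = -4: f_y(-4, y) = 3*y**2 - 4*y + 2; no integer root y with |y| ≤ 4.
  x = -3: f_y(-3, y) = 3*y**2 - 4*y + 1; vanishes at y ∈ {1}. (-3, 1): f_x = 0, f = 0 — SINGULAR.
  x = -2: f_y(-2, y) = 3*y**2 - 4*y + 2; no integer root y with |y| ≤ 4.
  x = -1: f_y(-1, y) = 3*y**2 - 4*y + 5; no integer root y with |y| ≤ 4.
  x = 0: f_y(0, y) = 3*y**2 - 4*y + 10; no integer root y with |y| ≤ 4.
  x = 1: f_y(1, y) = 3*y**2 - 4*y + 17; no integer root y with |y| ≤ 4.
  x = 2: f_y(2, y) = 3*y**2 - 4*y + 26; no integer root y with |y| ≤ 4.
  x = 3: f_y(3, y) = 3*y**2 - 4*y + 37; no integer root y with |y| ≤ 4.
  x = 4: f_y(4, y) = 3*y**2 - 4*y + 50; no integer root y with |y| ≤ 4.
Only singular point on the grid: (-3, 1).
Classify: substitute x = -3 + u, y = 1 + v and expand: f = -3*u**3 + u**2*v - u**2 + v**3 + v**2.
No constant or linear terms (consistent with a singular point). Quadratic part: -u**2 + v**2. Cubic part: -3*u**3 + u**2*v + v**3.
The quadratic part v**2 - u**2 = (v − u)(v + u) splits into two distinct linear factors, so there are two distinct tangent lines y − 1 = ±(x − -3) — this is a node (ordinary double point).
Classification: node.


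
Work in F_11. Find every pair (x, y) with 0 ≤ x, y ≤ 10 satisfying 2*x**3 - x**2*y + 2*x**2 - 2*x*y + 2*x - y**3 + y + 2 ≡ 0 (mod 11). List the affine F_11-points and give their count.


Affine F_11-points: {(0, 3), (1, 6), (1, 10), (2, 1), (3, 2), (3, 3), (3, 6), (6, 7), (7, 1), (9, 6), (10, 0)}; count = 11.

For each of the 121 pairs (x, y) ∈ F_11², evaluate f(x, y) mod 11. Record the zeros.
  x = 0: [0↦2, 1↦2, 2↦7, 3↦0, 4↦8, 5↦3, 6↦1, 7↦7, 8↦4, 9↦8, 10↦2]  zeros at y ∈ {3}
  x = 1: [0↦8, 1↦5, 2↦7, 3↦8, 4↦2, 5↦5, 6↦0, 7↦3, 8↦8, 9↦9, 10↦0]  zeros at y ∈ {6, 10}
  x = 2: [0↦8, 1↦0, 2↦8, 3↦4, 4↦4, 5↦2, 6↦3, 7↦1, 8↦1, 9↦8, 10↦5]  zeros at y ∈ {1}
  x = 3: [0↦3, 1↦10, 2↦0, 3↦0, 4↦4, 5↦6, 6↦0, 7↦2, 8↦6, 9↦6, 10↦7]  zeros at y ∈ {2, 3, 6}
  x = 4: [0↦5, 1↦3, 2↦6, 3↦8, 4↦3, 5↦7, 6↦3, 7↦7, 8↦2, 9↦4, 10↦7]  zeros at y ∈ ∅
  x = 5: [0↦4, 1↦2, 2↦5, 3↦7, 4↦2, 5↦6, 6↦2, 7↦6, 8↦1, 9↦3, 10↦6]  zeros at y ∈ ∅
  x = 6: [0↦1, 1↦8, 2↦9, 3↦9, 4↦2, 5↦4, 6↦9, 7↦0, 8↦4, 9↦4, 10↦5]  zeros at y ∈ {7}
  x = 7: [0↦8, 1↦0, 2↦8, 3↦4, 4↦4, 5↦2, 6↦3, 7↦1, 8↦1, 9↦8, 10↦5]  zeros at y ∈ {1}
  x = 8: [0↦4, 1↦1, 2↦3, 3↦4, 4↦9, 5↦1, 6↦7, 7↦10, 8↦4, 9↦5, 10↦7]  zeros at y ∈ ∅
  x = 9: [0↦1, 1↦1, 2↦6, 3↦10, 4↦7, 5↦2, 6↦0, 7↦6, 8↦3, 9↦7, 10↦1]  zeros at y ∈ {6}
  x = 10: [0↦0, 1↦1, 2↦7, 3↦1, 4↦10, 5↦6, 6↦5, 7↦1, 8↦10, 9↦4, 10↦10]  zeros at y ∈ {0}
Collecting zeros: affine points = {(0, 3), (1, 6), (1, 10), (2, 1), (3, 2), (3, 3), (3, 6), (6, 7), (7, 1), (9, 6), (10, 0)}.
Total count |C(F_11)_aff| = 11.


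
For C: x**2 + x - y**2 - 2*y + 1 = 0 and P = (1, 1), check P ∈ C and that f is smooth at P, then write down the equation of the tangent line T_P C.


Tangent line at P: 3*x - 4*y + 1 = 0.

Step 1: f(1, 1) = 0, so P lies on C.
Step 2: partial derivatives
  f_x(x, y) = 2*x + 1, f_y(x, y) = -2*y - 2.
  f_x(P) = 3, f_y(P) = -4 (gradient nonzero, so P is smooth).
Step 3: tangent line at P: 3·(x − 1) + -4·(y − 1) = 0.
Expanding: 3*x - 4*y + 1 = 0.


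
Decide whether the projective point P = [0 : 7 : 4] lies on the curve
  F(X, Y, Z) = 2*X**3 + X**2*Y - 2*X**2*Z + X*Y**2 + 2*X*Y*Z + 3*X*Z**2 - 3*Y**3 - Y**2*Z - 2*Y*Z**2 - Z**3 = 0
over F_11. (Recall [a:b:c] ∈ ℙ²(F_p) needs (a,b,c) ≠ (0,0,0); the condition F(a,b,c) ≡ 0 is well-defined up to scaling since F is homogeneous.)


F(0,7,4) ≡ 5 (mod 11); P is NOT on the curve.

Evaluate F(0, 7, 4) term-by-term (mod 11).
  2*X**3 ↦ 2·0·1·1 = 0
  X**2*Y ↦ 1·0·7·1 = 0
  -2*X**2*Z ↦ -2·0·1·4 = 0
  X*Y**2 ↦ 1·0·49·1 = 0
  2*X*Y*Z ↦ 2·0·7·4 = 0
  3*X*Z**2 ↦ 3·0·1·16 = 0
  -3*Y**3 ↦ -3·1·343·1 = -1029
  -Y**2*Z ↦ -1·1·49·4 = -196
  -2*Y*Z**2 ↦ -2·1·7·16 = -224
  -Z**3 ↦ -1·1·1·64 = -64
Sum: F(0, 7, 4) = (0) + (0) + (0) + (0) + (0) + (0) + (-1029) + (-196) + (-224) + (-64) = -1513.
Reducing mod 11: -1513 ≡ 5 (mod 11).
Since F(a, b, c) ≡ 5 ≠ 0 (mod 11), P does NOT lie on the curve.


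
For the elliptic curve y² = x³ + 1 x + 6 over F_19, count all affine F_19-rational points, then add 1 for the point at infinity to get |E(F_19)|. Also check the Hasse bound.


Affine points = {(0, 5), (0, 14), (2, 4), (2, 15), (3, 6), (3, 13), (4, 6), (4, 13), (6, 0), (10, 3), (10, 16), (12, 6), (12, 13), (14, 3), (14, 16), (18, 2), (18, 17)}; affine count = 17; |E(F_19)| = 18.

Discriminant check: Δ ∝ 4a³ + 27b² = 4·1³ + 27·6² = 4·1 + 27·36 ≡ 7 (mod 19). Nonzero ⇒ E is nonsingular.
For each x ∈ F_19, compute rhs = x³ + 1·x + 6 mod 19, then count y ∈ F_19 with y² ≡ rhs.
  x = 0: rhs = 6, matching y values: 5, 14 (2 points).
  x = 1: rhs = 8, matching y values: none (0 points).
  x = 2: rhs = 16, matching y values: 4, 15 (2 points).
  x = 3: rhs = 17, matching y values: 6, 13 (2 points).
  x = 4: rhs = 17, matching y values: 6, 13 (2 points).
  x = 5: rhs = 3, matching y values: none (0 points).
  x = 6: rhs = 0, matching y values: 0 (1 points).
  x = 7: rhs = 14, matching y values: none (0 points).
  x = 8: rhs = 13, matching y values: none (0 points).
  x = 9: rhs = 3, matching y values: none (0 points).
  x = 10: rhs = 9, matching y values: 3, 16 (2 points).
  x = 11: rhs = 18, matching y values: none (0 points).
  x = 12: rhs = 17, matching y values: 6, 13 (2 points).
  x = 13: rhs = 12, matching y values: none (0 points).
  x = 14: rhs = 9, matching y values: 3, 16 (2 points).
  x = 15: rhs = 14, matching y values: none (0 points).
  x = 16: rhs = 14, matching y values: none (0 points).
  x = 17: rhs = 15, matching y values: none (0 points).
  x = 18: rhs = 4, matching y values: 2, 17 (2 points).
Total affine count: 17.
Full point count |E(F_19)| = 17 + 1 = 18.
Hasse bound: |18 − (19+1)| = |-2| = 2 ≤ 2√19 ≈ 8.7178 ✓.


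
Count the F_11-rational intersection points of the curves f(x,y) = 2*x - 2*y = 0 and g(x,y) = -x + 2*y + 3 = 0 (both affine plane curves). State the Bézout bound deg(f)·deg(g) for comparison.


Common zeros: {(8, 8)}; count = 1; Bézout bound = 1.

deg(f) = 1, deg(g) = 1, so Bézout bound = 1.
Scan x ∈ F_11. For each x, list the y ∈ F_11 with f(x, y) ≡ 0 and those with g(x, y) ≡ 0 (mod 11); the common zeros in that column are the intersection.
  x = 0: f ≡ 0 at y ∈ {0}; g ≡ 0 at y ∈ {4}; common: ∅.
  x = 1: f ≡ 0 at y ∈ {1}; g ≡ 0 at y ∈ {10}; common: ∅.
  x = 2: f ≡ 0 at y ∈ {2}; g ≡ 0 at y ∈ {5}; common: ∅.
  x = 3: f ≡ 0 at y ∈ {3}; g ≡ 0 at y ∈ {0}; common: ∅.
  x = 4: f ≡ 0 at y ∈ {4}; g ≡ 0 at y ∈ {6}; common: ∅.
  x = 5: f ≡ 0 at y ∈ {5}; g ≡ 0 at y ∈ {1}; common: ∅.
  x = 6: f ≡ 0 at y ∈ {6}; g ≡ 0 at y ∈ {7}; common: ∅.
  x = 7: f ≡ 0 at y ∈ {7}; g ≡ 0 at y ∈ {2}; common: ∅.
  x = 8: f ≡ 0 at y ∈ {8}; g ≡ 0 at y ∈ {8}; common: {8}.
  x = 9: f ≡ 0 at y ∈ {9}; g ≡ 0 at y ∈ {3}; common: ∅.
  x = 10: f ≡ 0 at y ∈ {10}; g ≡ 0 at y ∈ {9}; common: ∅.
Collecting: common zeros = {(8, 8)}, so the count is 1.
Comparison with the Bézout bound: 1 ≤ 1 = deg(f)·deg(g), as expected for curves with no common component (the bound is attained).


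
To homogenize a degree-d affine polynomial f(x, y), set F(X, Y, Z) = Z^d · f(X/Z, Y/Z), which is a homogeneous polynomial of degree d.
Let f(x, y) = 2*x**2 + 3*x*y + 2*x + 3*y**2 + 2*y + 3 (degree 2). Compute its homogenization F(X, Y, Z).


F(X, Y, Z) = 2*X**2 + 3*X*Y + 2*X*Z + 3*Y**2 + 2*Y*Z + 3*Z**2

deg(f) = 2.
Substitute x = X/Z, y = Y/Z into f, then multiply by Z^2.
  monomial 2·x^2·y^0 ↦ 2·X^2·Y^0·Z^0.
  monomial 3·x^1·y^1 ↦ 3·X^1·Y^1·Z^0.
  monomial 2·x^1·y^0 ↦ 2·X^1·Y^0·Z^1.
  monomial 3·x^0·y^2 ↦ 3·X^0·Y^2·Z^0.
  monomial 2·x^0·y^1 ↦ 2·X^0·Y^1·Z^1.
  monomial 3·x^0·y^0 ↦ 3·X^0·Y^0·Z^2.
Collecting: F(X, Y, Z) = 2*X**2 + 3*X*Y + 2*X*Z + 3*Y**2 + 2*Y*Z + 3*Z**2.


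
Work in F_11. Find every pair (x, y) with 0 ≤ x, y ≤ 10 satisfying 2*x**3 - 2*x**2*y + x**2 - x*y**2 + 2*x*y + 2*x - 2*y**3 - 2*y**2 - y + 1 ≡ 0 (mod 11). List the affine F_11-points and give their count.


Affine F_11-points: {(0, 9), (1, 1), (2, 4), (5, 0), (6, 6), (7, 2), (8, 8), (8, 10), (9, 5), (9, 7), (9, 10)}; count = 11.

For each of the 121 pairs (x, y) ∈ F_11², evaluate f(x, y) mod 11. Record the zeros.
  x = 0: [0↦1, 1↦7, 2↦8, 3↦3, 4↦2, 5↦4, 6↦8, 7↦2, 8↦7, 9↦0, 10↦2]  zeros at y ∈ {9}
  x = 1: [0↦6, 1↦0, 2↦9, 3↦10, 4↦2, 5↦6, 6↦10, 7↦2, 8↦3, 9↦1, 10↦6]  zeros at y ∈ {1}
  x = 2: [0↦3, 1↦3, 2↦5, 3↦8, 4↦0, 5↦2, 6↦2, 7↦10, 8↦3, 9↦2, 10↦6]  zeros at y ∈ {4}
  x = 3: [0↦4, 1↦6, 2↦8, 3↦9, 4↦8, 5↦4, 6↦7, 7↦5, 8↦8, 9↦4, 10↦3]  zeros at y ∈ ∅
  x = 4: [0↦10, 1↦10, 2↦8, 3↦3, 4↦5, 5↦2, 6↦4, 7↦10, 8↦8, 9↦8, 10↦9]  zeros at y ∈ ∅
  x = 5: [0↦0, 1↦5, 2↦6, 3↦2, 4↦3, 5↦8, 6↦5, 7↦4, 8↦4, 9↦4, 10↦3]  zeros at y ∈ {0}
  x = 6: [0↦8, 1↦3, 2↦3, 3↦7, 4↦3, 5↦1, 6↦0, 7↦10, 8↦8, 9↦4, 10↦8]  zeros at y ∈ {6}
  x = 7: [0↦2, 1↦5, 2↦0, 3↦8, 4↦6, 5↦4, 6↦1, 7↦7, 8↦10, 9↦9, 10↦3]  zeros at y ∈ {2}
  x = 8: [0↦5, 1↦1, 2↦9, 3↦6, 4↦2, 5↦7, 6↦9, 7↦7, 8↦0, 9↦9, 10↦0]  zeros at y ∈ {8, 10}
  x = 9: [0↦7, 1↦3, 2↦9, 3↦2, 4↦3, 5↦0, 6↦3, 7↦0, 8↦1, 9↦5, 10↦0]  zeros at y ∈ {5, 7, 10}
  x = 10: [0↦9, 1↦1, 2↦1, 3↦8, 4↦10, 5↦6, 6↦6, 7↦9, 8↦3, 9↦9, 10↦4]  zeros at y ∈ ∅
Collecting zeros: affine points = {(0, 9), (1, 1), (2, 4), (5, 0), (6, 6), (7, 2), (8, 8), (8, 10), (9, 5), (9, 7), (9, 10)}.
Total count |C(F_11)_aff| = 11.


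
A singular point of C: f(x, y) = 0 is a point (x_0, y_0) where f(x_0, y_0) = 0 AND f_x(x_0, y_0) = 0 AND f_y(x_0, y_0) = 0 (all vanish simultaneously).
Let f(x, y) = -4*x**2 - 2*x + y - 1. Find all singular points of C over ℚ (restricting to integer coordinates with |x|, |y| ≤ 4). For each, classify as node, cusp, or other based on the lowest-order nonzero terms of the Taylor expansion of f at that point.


No singular points in the scanned grid; C is smooth there.

Compute partial derivatives:
  f_x = -8*x - 2.
  f_y = 1.
f_y = 1 is a nonzero constant, so f_y never vanishes: no point (x, y) can satisfy f = f_x = f_y = 0. In particular no (x, y) ∈ {−4, ..., 4}² is singular; the curve is smooth.


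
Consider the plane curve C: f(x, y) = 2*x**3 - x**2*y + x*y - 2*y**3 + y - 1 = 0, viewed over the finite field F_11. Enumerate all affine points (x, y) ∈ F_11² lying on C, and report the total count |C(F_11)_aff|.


Affine F_11-points: {(0, 10), (1, 1), (2, 9), (4, 9), (5, 6), (6, 4), (6, 8), (6, 10), (8, 0), (9, 4), (10, 10)}; count = 11.

For each of the 121 pairs (x, y) ∈ F_11², evaluate f(x, y) mod 11. Record the zeros.
  x = 0: [0↦10, 1↦9, 2↦7, 3↦3, 4↦7, 5↦7, 6↦2, 7↦2, 8↦6, 9↦2, 10↦0]  zeros at y ∈ {10}
  x = 1: [0↦1, 1↦0, 2↦9, 3↦5, 4↦9, 5↦9, 6↦4, 7↦4, 8↦8, 9↦4, 10↦2]  zeros at y ∈ {1}
  x = 2: [0↦4, 1↦1, 2↦8, 3↦2, 4↦4, 5↦2, 6↦6, 7↦4, 8↦6, 9↦0, 10↦7]  zeros at y ∈ {9}
  x = 3: [0↦9, 1↦2, 2↦5, 3↦6, 4↦4, 5↦9, 6↦9, 7↦3, 8↦1, 9↦2, 10↦5]  zeros at y ∈ ∅
  x = 4: [0↦6, 1↦4, 2↦1, 3↦7, 4↦10, 5↦9, 6↦3, 7↦2, 8↦5, 9↦0, 10↦8]  zeros at y ∈ {9}
  x = 5: [0↦7, 1↦8, 2↦8, 3↦6, 4↦1, 5↦3, 6↦0, 7↦2, 8↦8, 9↦6, 10↦6]  zeros at y ∈ {6}
  x = 6: [0↦2, 1↦4, 2↦5, 3↦4, 4↦0, 5↦3, 6↦1, 7↦4, 8↦0, 9↦10, 10↦0]  zeros at y ∈ {4, 8, 10}
  x = 7: [0↦3, 1↦4, 2↦4, 3↦2, 4↦8, 5↦10, 6↦7, 7↦9, 8↦4, 9↦2, 10↦2]  zeros at y ∈ ∅
  x = 8: [0↦0, 1↦9, 2↦6, 3↦1, 4↦4, 5↦3, 6↦8, 7↦7, 8↦10, 9↦5, 10↦2]  zeros at y ∈ {0}
  x = 9: [0↦5, 1↦9, 2↦1, 3↦2, 4↦0, 5↦5, 6↦5, 7↦10, 8↦8, 9↦9, 10↦1]  zeros at y ∈ {4}
  x = 10: [0↦8, 1↦5, 2↦1, 3↦6, 4↦8, 5↦6, 6↦10, 7↦8, 8↦10, 9↦4, 10↦0]  zeros at y ∈ {10}
Collecting zeros: affine points = {(0, 10), (1, 1), (2, 9), (4, 9), (5, 6), (6, 4), (6, 8), (6, 10), (8, 0), (9, 4), (10, 10)}.
Total count |C(F_11)_aff| = 11.


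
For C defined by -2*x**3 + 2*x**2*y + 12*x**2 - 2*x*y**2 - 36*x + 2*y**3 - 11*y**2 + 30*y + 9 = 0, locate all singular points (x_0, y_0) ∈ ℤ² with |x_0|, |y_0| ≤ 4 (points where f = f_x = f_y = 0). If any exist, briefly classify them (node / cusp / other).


Singular points: {(3, 3)}; classification: cusp.

Compute partial derivatives:
  f_x = -6*x**2 + 4*x*y + 24*x - 2*y**2 - 36.
  f_y = 2*x**2 - 4*x*y + 6*y**2 - 22*y + 30.
Scan x_0 ∈ {−4, ..., 4}. For each x_0, f_y(x_0, y) is a polynomial in y; find its integer roots y ∈ {−4, ..., 4}, then test f_x and f at those candidates.
  x = -4: f_y(-4, y) = 6*y**2 - 6*y + 62; no integer root y with |y| ≤ 4.
  x = -3: f_y(-3, y) = 6*y**2 - 10*y + 48; no integer root y with |y| ≤ 4.
  x = -2: f_y(-2, y) = 6*y**2 - 14*y + 38; no integer root y with |y| ≤ 4.
  x = -1: f_y(-1, y) = 6*y**2 - 18*y + 32; no integer root y with |y| ≤ 4.
  x = 0: f_y(0, y) = 6*y**2 - 22*y + 30; no integer root y with |y| ≤ 4.
  x = 1: f_y(1, y) = 6*y**2 - 26*y + 32; no integer root y with |y| ≤ 4.
  x = 2: f_y(2, y) = 6*y**2 - 30*y + 38; no integer root y with |y| ≤ 4.
  x = 3: f_y(3, y) = 6*y**2 - 34*y + 48; vanishes at y ∈ {3}. (3, 3): f_x = 0, f = 0 — SINGULAR.
  x = 4: f_y(4, y) = 6*y**2 - 38*y + 62; no integer root y with |y| ≤ 4.
Only singular point on the grid: (3, 3).
Classify: substitute x = 3 + u, y = 3 + v and expand: f = -2*u**3 + 2*u**2*v - 2*u*v**2 + 2*v**3 + v**2.
No constant or linear terms (consistent with a singular point). Quadratic part: v**2. Cubic part: -2*u**3 + 2*u**2*v - 2*u*v**2 + 2*v**3.
The quadratic part v**2 is a perfect square, so there is a single (double) tangent line v = 0, i.e. y = 3. Restricting the cubic part to that line (v = 0) leaves -2*u**3 ≠ 0, so f is not divisible by v and the branch is v² ≈ 2*u**3 to lowest order — this is a cusp.
Classification: cusp.


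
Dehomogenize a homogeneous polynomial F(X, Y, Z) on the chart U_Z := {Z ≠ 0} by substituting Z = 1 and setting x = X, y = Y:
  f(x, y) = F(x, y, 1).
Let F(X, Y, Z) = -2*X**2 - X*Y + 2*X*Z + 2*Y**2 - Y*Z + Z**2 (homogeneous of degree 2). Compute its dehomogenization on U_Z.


f(x, y) = -2*x**2 - x*y + 2*x + 2*y**2 - y + 1

On U_Z we set Z = 1. Each monomial c·X^i·Y^j·Z^k in F becomes c·x^i·y^j·1^k = c·x^i·y^j.
Substituting Z = 1: F(X, Y, 1) = -2*x**2 - x*y + 2*x + 2*y**2 - y + 1.
Note: deg(f) ≤ deg(F) = 2; strict inequality happens when F is divisible by Z (lost terms).


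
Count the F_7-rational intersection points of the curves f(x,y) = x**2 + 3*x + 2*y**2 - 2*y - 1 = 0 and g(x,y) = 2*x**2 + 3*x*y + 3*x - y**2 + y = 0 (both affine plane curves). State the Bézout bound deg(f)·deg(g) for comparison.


Common zeros: {(1, 6)}; count = 1; Bézout bound = 4.

deg(f) = 2, deg(g) = 2, so Bézout bound = 4.
Scan x ∈ F_7. For each x, list the y ∈ F_7 with f(x, y) ≡ 0 and those with g(x, y) ≡ 0 (mod 7); the common zeros in that column are the intersection.
  x = 0: f ≡ 0 at y ∈ ∅; g ≡ 0 at y ∈ {0, 1}; common: ∅.
  x = 1: f ≡ 0 at y ∈ {2, 6}; g ≡ 0 at y ∈ {5, 6}; common: {6}.
  x = 2: f ≡ 0 at y ∈ {3, 5}; g ≡ 0 at y ∈ {0}; common: ∅.
  x = 3: f ≡ 0 at y ∈ {2, 6}; g ≡ 0 at y ∈ ∅; common: ∅.
  x = 4: f ≡ 0 at y ∈ ∅; g ≡ 0 at y ∈ {1, 5}; common: ∅.
  x = 5: f ≡ 0 at y ∈ {4}; g ≡ 0 at y ∈ ∅; common: ∅.
  x = 6: f ≡ 0 at y ∈ {4}; g ≡ 0 at y ∈ {6}; common: ∅.
Collecting: common zeros = {(1, 6)}, so the count is 1.
Comparison with the Bézout bound: 1 ≤ 4 = deg(f)·deg(g), as expected for curves with no common component (the affine F_7-count falls short of the bound because intersections may lie at infinity, over extension fields, or carry multiplicity).


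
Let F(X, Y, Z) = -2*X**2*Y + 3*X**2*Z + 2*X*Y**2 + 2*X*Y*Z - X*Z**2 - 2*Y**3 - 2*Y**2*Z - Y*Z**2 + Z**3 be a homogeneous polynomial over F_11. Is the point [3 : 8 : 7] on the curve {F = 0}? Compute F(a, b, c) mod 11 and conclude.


F(3,8,7) ≡ 2 (mod 11); P is NOT on the curve.

Evaluate F(3, 8, 7) term-by-term (mod 11).
  -2*X**2*Y ↦ -2·9·8·1 = -144
  3*X**2*Z ↦ 3·9·1·7 = 189
  2*X*Y**2 ↦ 2·3·64·1 = 384
  2*X*Y*Z ↦ 2·3·8·7 = 336
  -X*Z**2 ↦ -1·3·1·49 = -147
  -2*Y**3 ↦ -2·1·512·1 = -1024
  -2*Y**2*Z ↦ -2·1·64·7 = -896
  -Y*Z**2 ↦ -1·1·8·49 = -392
  Z**3 ↦ 1·1·1·343 = 343
Sum: F(3, 8, 7) = (-144) + (189) + (384) + (336) + (-147) + (-1024) + (-896) + (-392) + (343) = -1351.
Reducing mod 11: -1351 ≡ 2 (mod 11).
Since F(a, b, c) ≡ 2 ≠ 0 (mod 11), P does NOT lie on the curve.


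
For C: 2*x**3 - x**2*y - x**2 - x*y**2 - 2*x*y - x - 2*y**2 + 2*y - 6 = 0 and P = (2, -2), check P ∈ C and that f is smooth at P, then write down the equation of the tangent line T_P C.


Tangent line at P: 27*x + 10*y - 34 = 0.

Step 1: f(2, -2) = 0, so P lies on C.
Step 2: partial derivatives
  f_x(x, y) = 6*x**2 - 2*x*y - 2*x - y**2 - 2*y - 1, f_y(x, y) = -x**2 - 2*x*y - 2*x - 4*y + 2.
  f_x(P) = 27, f_y(P) = 10 (gradient nonzero, so P is smooth).
Step 3: tangent line at P: 27·(x − 2) + 10·(y − -2) = 0.
Expanding: 27*x + 10*y - 34 = 0.


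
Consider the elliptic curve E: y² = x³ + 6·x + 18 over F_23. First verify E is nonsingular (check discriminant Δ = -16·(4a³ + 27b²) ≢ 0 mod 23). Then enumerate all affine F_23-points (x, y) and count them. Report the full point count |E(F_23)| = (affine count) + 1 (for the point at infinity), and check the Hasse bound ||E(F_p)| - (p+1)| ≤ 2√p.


Affine points = {(0, 8), (0, 15), (1, 5), (1, 18), (5, 9), (5, 14), (7, 9), (7, 14), (8, 7), (8, 16), (11, 9), (11, 14), (12, 1), (12, 22), (13, 4), (13, 19), (16, 1), (16, 22), (18, 1), (18, 22)}; affine count = 20; |E(F_23)| = 21.

Discriminant check: Δ ∝ 4a³ + 27b² = 4·6³ + 27·18² = 4·216 + 27·324 ≡ 21 (mod 23). Nonzero ⇒ E is nonsingular.
For each x ∈ F_23, compute rhs = x³ + 6·x + 18 mod 23, then count y ∈ F_23 with y² ≡ rhs.
  x = 0: rhs = 18, matching y values: 8, 15 (2 points).
  x = 1: rhs = 2, matching y values: 5, 18 (2 points).
  x = 2: rhs = 15, matching y values: none (0 points).
  x = 3: rhs = 17, matching y values: none (0 points).
  x = 4: rhs = 14, matching y values: none (0 points).
  x = 5: rhs = 12, matching y values: 9, 14 (2 points).
  x = 6: rhs = 17, matching y values: none (0 points).
  x = 7: rhs = 12, matching y values: 9, 14 (2 points).
  x = 8: rhs = 3, matching y values: 7, 16 (2 points).
  x = 9: rhs = 19, matching y values: none (0 points).
  x = 10: rhs = 20, matching y values: none (0 points).
  x = 11: rhs = 12, matching y values: 9, 14 (2 points).
  x = 12: rhs = 1, matching y values: 1, 22 (2 points).
  x = 13: rhs = 16, matching y values: 4, 19 (2 points).
  x = 14: rhs = 17, matching y values: none (0 points).
  x = 15: rhs = 10, matching y values: none (0 points).
  x = 16: rhs = 1, matching y values: 1, 22 (2 points).
  x = 17: rhs = 19, matching y values: none (0 points).
  x = 18: rhs = 1, matching y values: 1, 22 (2 points).
  x = 19: rhs = 22, matching y values: none (0 points).
  x = 20: rhs = 19, matching y values: none (0 points).
  x = 21: rhs = 21, matching y values: none (0 points).
  x = 22: rhs = 11, matching y values: none (0 points).
Total affine count: 20.
Full point count |E(F_23)| = 20 + 1 = 21.
Hasse bound: |21 − (23+1)| = |-3| = 3 ≤ 2√23 ≈ 9.5917 ✓.
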